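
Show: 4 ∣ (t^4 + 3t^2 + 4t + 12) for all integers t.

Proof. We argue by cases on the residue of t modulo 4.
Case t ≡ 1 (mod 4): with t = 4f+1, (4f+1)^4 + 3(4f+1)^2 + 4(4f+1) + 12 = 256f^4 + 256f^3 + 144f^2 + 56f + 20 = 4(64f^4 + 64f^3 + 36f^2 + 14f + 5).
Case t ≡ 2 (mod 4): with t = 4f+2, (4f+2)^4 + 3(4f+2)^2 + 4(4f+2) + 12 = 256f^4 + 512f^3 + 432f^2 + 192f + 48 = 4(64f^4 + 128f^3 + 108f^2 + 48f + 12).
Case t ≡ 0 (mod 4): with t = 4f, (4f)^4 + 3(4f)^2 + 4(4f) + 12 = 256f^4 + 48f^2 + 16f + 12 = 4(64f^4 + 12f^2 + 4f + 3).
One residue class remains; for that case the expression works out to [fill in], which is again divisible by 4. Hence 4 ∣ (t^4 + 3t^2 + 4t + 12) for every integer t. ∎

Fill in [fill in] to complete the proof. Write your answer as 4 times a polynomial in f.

The residues treated are {1, 2, 0}, so the missing case is t ≡ 3 (mod 4); write t = 4f+3.
Then (4f+3)^4 + 3(4f+3)^2 + 4(4f+3) + 12 = 256f^4 + 768f^3 + 912f^2 + 520f + 132 = 4(64f^4 + 192f^3 + 228f^2 + 130f + 33).

4(64f^4 + 192f^3 + 228f^2 + 130f + 33)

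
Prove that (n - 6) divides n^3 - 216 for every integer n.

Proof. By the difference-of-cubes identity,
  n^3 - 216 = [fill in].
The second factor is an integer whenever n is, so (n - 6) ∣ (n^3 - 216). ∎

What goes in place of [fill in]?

(n - 6)(n^2 + 6n + 36)

Polynomial division of n^3 - 216 by n - 6 leaves remainder 0 and quotient n^2 + 6n + 36.
Hence n^3 - 216 = (n - 6)(n^2 + 6n + 36).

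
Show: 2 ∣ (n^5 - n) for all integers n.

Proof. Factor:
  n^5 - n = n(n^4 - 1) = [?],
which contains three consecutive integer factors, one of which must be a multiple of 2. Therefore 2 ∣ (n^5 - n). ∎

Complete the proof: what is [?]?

n^4 - 1 = (n^2 - 1)(n^2 + 1), and n^2 - 1 = (n-1)(n+1).
So n(n^4 - 1) = (n - 1)n(n + 1)(n^2 + 1).

(n - 1)n(n + 1)(n^2 + 1)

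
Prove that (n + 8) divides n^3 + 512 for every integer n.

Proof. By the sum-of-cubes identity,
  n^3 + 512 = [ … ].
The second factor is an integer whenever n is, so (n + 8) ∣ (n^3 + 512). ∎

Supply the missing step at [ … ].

(n + 8)(n^2 - 8n + 64)

Polynomial division of n^3 + 512 by n + 8 leaves remainder 0 and quotient n^2 - 8n + 64.
Hence n^3 + 512 = (n + 8)(n^2 - 8n + 64).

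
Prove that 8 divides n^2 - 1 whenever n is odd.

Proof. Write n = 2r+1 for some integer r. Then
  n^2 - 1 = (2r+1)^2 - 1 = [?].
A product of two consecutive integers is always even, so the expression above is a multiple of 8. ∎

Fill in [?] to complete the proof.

(2r+1)^2 - 1 = 4r^2 + 4r + 1 - 1 = 4r^2 + 4r = 4r(r+1).
Since r and r+1 are consecutive, r(r+1) is even, and 4·(even) is a multiple of 8.

4r(r + 1)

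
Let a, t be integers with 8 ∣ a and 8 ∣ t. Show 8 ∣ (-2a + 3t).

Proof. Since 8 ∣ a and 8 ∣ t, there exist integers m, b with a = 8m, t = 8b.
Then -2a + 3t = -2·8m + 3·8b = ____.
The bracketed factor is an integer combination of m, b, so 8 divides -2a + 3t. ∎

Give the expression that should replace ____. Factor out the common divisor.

8(3b - 2m)

Pull the common 8 out of every term: -2·8m + 3·8b = 8(3b - 2m).
3b - 2m is an integer, which exhibits the divisibility.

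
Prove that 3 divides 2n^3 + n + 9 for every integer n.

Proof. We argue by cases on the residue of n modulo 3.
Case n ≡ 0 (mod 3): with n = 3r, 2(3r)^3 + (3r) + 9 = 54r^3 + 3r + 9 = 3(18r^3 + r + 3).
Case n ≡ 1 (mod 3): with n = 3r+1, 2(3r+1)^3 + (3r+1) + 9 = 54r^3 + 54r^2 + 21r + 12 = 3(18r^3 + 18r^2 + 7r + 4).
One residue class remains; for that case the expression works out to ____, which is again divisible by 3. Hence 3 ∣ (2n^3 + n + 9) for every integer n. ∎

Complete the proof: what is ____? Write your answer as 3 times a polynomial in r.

Only n ≡ 2 (mod 3) is unaccounted for. Put n = 3r+2:
2(3r+2)^3 + (3r+2) + 9 expands to 54r^3 + 108r^2 + 75r + 27,
and factoring out 3 leaves 3(18r^3 + 36r^2 + 25r + 9).

3(18r^3 + 36r^2 + 25r + 9)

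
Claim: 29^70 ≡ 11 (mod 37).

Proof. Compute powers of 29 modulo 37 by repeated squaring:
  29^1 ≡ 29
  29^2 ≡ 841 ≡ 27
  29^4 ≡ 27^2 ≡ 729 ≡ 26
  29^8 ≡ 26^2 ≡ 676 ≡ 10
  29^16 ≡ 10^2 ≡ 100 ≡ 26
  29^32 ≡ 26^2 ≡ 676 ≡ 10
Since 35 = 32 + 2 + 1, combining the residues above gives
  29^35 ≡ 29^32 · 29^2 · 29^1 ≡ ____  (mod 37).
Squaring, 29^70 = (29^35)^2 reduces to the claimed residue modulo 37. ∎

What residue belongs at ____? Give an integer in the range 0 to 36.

29^32 · 29^2 · 29^1 ≡ 10 · 27 · 29 = 7830.
7830 mod 37 = 23, so 29^35 ≡ 23 (mod 37).

23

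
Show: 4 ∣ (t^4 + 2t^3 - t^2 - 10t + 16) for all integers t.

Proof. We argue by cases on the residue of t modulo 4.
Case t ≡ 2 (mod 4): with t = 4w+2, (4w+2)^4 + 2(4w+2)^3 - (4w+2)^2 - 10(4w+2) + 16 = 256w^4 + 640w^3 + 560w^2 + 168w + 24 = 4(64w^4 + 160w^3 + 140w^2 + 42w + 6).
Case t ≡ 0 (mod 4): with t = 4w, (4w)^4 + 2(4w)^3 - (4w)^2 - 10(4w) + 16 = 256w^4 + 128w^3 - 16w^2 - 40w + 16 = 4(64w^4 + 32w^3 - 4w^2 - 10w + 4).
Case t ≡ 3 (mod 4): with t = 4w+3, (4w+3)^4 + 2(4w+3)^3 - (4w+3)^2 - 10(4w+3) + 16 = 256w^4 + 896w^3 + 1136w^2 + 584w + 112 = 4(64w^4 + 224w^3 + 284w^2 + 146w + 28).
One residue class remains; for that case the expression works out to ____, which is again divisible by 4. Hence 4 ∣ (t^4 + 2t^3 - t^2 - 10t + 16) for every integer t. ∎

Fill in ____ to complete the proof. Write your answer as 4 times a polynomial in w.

4(64w^4 + 96w^3 + 44w^2 - 2w + 2)

Only t ≡ 1 (mod 4) is unaccounted for. Put t = 4w+1:
(4w+1)^4 + 2(4w+1)^3 - (4w+1)^2 - 10(4w+1) + 16 expands to 256w^4 + 384w^3 + 176w^2 - 8w + 8,
and factoring out 4 leaves 4(64w^4 + 96w^3 + 44w^2 - 2w + 2).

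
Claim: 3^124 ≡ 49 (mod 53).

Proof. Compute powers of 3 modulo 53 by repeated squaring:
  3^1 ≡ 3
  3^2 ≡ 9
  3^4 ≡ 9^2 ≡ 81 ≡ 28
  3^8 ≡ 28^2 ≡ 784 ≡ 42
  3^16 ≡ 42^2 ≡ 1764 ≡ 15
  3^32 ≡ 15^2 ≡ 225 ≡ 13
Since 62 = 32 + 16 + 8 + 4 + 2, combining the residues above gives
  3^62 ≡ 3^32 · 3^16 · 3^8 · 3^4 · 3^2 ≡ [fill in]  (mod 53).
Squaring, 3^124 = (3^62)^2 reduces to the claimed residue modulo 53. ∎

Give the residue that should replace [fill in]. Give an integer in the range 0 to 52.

3^32 · 3^16 · 3^8 · 3^4 · 3^2 ≡ 13 · 15 · 42 · 28 · 9 = 2063880.
2063880 mod 53 = 7, so 3^62 ≡ 7 (mod 53).

7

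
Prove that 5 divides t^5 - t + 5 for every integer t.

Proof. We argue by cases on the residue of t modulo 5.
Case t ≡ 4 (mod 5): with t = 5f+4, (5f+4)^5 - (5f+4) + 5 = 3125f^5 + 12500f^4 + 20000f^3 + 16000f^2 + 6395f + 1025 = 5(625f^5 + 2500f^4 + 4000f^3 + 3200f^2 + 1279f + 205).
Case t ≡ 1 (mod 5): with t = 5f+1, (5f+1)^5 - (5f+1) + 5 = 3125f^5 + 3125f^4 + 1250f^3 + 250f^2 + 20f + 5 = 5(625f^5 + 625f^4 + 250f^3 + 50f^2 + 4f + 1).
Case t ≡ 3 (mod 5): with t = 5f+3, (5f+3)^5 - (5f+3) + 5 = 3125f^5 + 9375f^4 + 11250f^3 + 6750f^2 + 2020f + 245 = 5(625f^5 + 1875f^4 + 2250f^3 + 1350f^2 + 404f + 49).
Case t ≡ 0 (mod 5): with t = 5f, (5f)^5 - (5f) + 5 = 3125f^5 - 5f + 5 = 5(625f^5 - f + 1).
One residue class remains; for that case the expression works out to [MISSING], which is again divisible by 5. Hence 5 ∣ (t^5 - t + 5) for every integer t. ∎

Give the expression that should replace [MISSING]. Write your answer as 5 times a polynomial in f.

5(625f^5 + 1250f^4 + 1000f^3 + 400f^2 + 79f + 7)

The residues treated are {4, 1, 3, 0}, so the missing case is t ≡ 2 (mod 5); write t = 5f+2.
Then (5f+2)^5 - (5f+2) + 5 = 3125f^5 + 6250f^4 + 5000f^3 + 2000f^2 + 395f + 35 = 5(625f^5 + 1250f^4 + 1000f^3 + 400f^2 + 79f + 7).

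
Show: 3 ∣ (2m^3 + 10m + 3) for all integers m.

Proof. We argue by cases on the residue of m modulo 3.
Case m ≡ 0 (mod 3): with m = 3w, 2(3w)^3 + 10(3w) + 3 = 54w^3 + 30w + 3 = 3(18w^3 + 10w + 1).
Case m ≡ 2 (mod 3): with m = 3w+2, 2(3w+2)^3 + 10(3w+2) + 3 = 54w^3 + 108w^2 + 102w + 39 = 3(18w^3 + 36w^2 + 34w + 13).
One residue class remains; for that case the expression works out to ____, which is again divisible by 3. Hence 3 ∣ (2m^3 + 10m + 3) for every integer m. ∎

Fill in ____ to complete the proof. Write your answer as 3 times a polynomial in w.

3(18w^3 + 18w^2 + 16w + 5)

The residues treated are {0, 2}, so the missing case is m ≡ 1 (mod 3); write m = 3w+1.
Then 2(3w+1)^3 + 10(3w+1) + 3 = 54w^3 + 54w^2 + 48w + 15 = 3(18w^3 + 18w^2 + 16w + 5).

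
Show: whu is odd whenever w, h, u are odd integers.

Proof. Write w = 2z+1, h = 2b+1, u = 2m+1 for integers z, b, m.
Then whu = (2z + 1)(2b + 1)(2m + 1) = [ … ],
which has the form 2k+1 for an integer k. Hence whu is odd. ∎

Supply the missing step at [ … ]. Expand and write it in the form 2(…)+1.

2(4bmz + 2bm + 2bz + b + 2mz + m + z) + 1

(2z + 1)(2b + 1)(2m + 1) = 8bmz + 4bm + 4bz + 2b + 4mz + 2m + 2z + 1
= 2(4bmz + 2bm + 2bz + b + 2mz + m + z) + 1.
Since 4bmz + 2bm + 2bz + b + 2mz + m + z is an integer, the product is of the form 2k+1 for an integer k.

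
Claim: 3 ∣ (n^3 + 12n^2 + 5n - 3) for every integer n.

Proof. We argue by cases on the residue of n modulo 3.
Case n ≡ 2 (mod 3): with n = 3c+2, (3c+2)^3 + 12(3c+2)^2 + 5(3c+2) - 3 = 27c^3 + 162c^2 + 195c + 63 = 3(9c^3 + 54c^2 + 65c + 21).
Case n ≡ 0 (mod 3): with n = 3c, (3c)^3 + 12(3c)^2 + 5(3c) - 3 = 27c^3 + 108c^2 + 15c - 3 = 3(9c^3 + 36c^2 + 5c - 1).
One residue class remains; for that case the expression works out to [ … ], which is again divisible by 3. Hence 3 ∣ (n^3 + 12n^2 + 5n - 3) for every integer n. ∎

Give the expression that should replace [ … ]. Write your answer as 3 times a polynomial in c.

3(9c^3 + 45c^2 + 32c + 5)

Only n ≡ 1 (mod 3) is unaccounted for. Put n = 3c+1:
(3c+1)^3 + 12(3c+1)^2 + 5(3c+1) - 3 expands to 27c^3 + 135c^2 + 96c + 15,
and factoring out 3 leaves 3(9c^3 + 45c^2 + 32c + 5).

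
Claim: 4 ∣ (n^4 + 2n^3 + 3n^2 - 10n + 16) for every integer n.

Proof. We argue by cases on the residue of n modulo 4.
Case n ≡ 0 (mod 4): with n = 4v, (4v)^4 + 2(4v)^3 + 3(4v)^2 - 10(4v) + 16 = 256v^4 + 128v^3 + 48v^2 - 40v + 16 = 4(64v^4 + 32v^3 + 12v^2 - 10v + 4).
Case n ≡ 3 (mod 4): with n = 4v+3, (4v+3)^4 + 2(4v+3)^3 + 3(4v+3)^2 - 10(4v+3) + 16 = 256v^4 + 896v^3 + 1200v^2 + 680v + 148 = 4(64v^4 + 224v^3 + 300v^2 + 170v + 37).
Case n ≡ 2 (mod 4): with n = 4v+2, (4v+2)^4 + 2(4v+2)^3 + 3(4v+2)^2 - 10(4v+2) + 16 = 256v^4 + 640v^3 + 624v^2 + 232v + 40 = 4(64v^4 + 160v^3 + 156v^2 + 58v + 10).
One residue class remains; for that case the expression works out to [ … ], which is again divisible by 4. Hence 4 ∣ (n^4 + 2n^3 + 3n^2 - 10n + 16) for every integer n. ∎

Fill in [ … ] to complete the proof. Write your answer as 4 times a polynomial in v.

The residues treated are {0, 3, 2}, so the missing case is n ≡ 1 (mod 4); write n = 4v+1.
Then (4v+1)^4 + 2(4v+1)^3 + 3(4v+1)^2 - 10(4v+1) + 16 = 256v^4 + 384v^3 + 240v^2 + 24v + 12 = 4(64v^4 + 96v^3 + 60v^2 + 6v + 3).

4(64v^4 + 96v^3 + 60v^2 + 6v + 3)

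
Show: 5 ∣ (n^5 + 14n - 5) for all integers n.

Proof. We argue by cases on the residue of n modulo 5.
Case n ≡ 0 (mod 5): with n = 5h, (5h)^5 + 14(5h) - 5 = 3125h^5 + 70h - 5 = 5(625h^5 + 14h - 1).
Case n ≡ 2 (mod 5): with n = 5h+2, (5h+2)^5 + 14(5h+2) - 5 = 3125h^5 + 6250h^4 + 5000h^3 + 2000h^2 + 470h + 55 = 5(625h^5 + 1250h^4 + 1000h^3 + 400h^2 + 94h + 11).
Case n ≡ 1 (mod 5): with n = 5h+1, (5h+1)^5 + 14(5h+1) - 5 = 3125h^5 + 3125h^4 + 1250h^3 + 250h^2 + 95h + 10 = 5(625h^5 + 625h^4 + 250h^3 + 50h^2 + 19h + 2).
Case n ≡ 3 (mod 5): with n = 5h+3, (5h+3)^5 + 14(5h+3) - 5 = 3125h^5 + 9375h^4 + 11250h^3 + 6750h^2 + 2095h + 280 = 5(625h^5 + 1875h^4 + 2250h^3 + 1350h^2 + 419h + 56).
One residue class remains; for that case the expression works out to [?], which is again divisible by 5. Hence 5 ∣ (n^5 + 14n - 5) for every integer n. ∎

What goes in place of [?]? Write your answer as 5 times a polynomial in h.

The residues treated are {0, 2, 1, 3}, so the missing case is n ≡ 4 (mod 5); write n = 5h+4.
Then (5h+4)^5 + 14(5h+4) - 5 = 3125h^5 + 12500h^4 + 20000h^3 + 16000h^2 + 6470h + 1075 = 5(625h^5 + 2500h^4 + 4000h^3 + 3200h^2 + 1294h + 215).

5(625h^5 + 2500h^4 + 4000h^3 + 3200h^2 + 1294h + 215)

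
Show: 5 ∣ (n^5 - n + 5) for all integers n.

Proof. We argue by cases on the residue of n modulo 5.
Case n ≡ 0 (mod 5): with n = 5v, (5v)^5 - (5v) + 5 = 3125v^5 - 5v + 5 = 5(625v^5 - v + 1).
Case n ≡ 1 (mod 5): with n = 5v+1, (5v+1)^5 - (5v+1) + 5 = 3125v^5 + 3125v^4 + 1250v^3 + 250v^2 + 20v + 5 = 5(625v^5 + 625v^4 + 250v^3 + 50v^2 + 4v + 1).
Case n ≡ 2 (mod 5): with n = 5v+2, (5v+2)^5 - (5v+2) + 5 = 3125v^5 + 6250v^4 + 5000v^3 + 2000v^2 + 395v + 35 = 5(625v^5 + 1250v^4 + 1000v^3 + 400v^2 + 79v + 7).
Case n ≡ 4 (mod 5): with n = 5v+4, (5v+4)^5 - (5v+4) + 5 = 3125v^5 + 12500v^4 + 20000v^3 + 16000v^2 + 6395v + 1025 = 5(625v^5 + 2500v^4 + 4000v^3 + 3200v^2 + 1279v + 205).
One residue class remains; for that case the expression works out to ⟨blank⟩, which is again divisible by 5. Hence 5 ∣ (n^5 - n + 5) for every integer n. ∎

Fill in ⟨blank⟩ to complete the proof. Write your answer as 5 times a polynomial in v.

Only n ≡ 3 (mod 5) is unaccounted for. Put n = 5v+3:
(5v+3)^5 - (5v+3) + 5 expands to 3125v^5 + 9375v^4 + 11250v^3 + 6750v^2 + 2020v + 245,
and factoring out 5 leaves 5(625v^5 + 1875v^4 + 2250v^3 + 1350v^2 + 404v + 49).

5(625v^5 + 1875v^4 + 2250v^3 + 1350v^2 + 404v + 49)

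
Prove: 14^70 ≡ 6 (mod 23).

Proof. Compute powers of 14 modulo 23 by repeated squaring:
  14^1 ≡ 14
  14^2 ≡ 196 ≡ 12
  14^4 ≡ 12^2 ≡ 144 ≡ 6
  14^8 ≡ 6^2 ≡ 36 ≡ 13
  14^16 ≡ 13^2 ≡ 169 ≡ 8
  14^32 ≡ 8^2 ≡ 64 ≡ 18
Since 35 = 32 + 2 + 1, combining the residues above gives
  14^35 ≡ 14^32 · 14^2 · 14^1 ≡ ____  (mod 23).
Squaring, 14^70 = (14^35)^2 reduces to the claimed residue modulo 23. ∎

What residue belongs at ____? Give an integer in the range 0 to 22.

11

14^32 · 14^2 · 14^1 ≡ 18 · 12 · 14 = 3024.
3024 mod 23 = 11, so 14^35 ≡ 11 (mod 23).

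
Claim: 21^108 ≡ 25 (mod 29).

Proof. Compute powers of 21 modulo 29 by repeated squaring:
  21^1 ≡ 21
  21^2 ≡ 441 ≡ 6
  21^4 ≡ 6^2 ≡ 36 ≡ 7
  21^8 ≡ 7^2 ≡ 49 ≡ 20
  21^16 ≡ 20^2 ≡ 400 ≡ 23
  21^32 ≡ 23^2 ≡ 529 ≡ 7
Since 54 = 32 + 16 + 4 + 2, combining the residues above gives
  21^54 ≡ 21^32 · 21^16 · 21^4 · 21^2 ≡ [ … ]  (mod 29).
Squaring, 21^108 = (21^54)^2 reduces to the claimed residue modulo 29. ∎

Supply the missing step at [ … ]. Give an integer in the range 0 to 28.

21^32 · 21^16 · 21^4 · 21^2 ≡ 7 · 23 · 7 · 6 = 6762.
6762 mod 29 = 5, so 21^54 ≡ 5 (mod 29).

5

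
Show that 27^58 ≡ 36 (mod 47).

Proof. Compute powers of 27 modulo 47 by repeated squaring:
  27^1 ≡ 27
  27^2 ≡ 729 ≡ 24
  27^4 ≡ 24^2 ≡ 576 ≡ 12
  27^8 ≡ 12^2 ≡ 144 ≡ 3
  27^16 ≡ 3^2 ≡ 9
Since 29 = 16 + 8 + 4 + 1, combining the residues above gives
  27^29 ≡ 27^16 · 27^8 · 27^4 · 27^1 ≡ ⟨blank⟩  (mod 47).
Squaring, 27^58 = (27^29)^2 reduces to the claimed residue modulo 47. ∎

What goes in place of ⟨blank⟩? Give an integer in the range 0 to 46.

6

Multiply the listed residues: 9 · 3 · 12 · 27 = 27 → 324 → 8748.
Reducing modulo 47: 8748 = 186·47 + 6, so 27^29 ≡ 6.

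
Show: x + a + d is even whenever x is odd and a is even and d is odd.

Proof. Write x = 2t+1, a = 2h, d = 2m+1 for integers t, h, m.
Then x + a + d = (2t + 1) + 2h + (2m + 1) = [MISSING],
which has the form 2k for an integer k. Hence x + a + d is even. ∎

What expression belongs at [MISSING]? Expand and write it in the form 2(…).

Expanding: (2t + 1) + 2h + (2m + 1) = 2h + 2m + 2t + 2.
Every term is even; pulling out the factor of 2 gives 2(h + m + t + 1).

2(h + m + t + 1)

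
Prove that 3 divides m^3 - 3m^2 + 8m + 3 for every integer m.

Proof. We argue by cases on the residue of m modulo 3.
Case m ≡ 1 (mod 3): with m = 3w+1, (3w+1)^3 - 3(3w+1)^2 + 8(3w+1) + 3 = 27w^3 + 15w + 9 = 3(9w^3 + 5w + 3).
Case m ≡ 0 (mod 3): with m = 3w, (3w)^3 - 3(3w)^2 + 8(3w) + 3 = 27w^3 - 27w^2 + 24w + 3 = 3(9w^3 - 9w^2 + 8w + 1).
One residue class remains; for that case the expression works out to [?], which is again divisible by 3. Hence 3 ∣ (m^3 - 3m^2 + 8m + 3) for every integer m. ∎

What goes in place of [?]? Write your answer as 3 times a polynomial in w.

The residues treated are {1, 0}, so the missing case is m ≡ 2 (mod 3); write m = 3w+2.
Then (3w+2)^3 - 3(3w+2)^2 + 8(3w+2) + 3 = 27w^3 + 27w^2 + 24w + 15 = 3(9w^3 + 9w^2 + 8w + 5).

3(9w^3 + 9w^2 + 8w + 5)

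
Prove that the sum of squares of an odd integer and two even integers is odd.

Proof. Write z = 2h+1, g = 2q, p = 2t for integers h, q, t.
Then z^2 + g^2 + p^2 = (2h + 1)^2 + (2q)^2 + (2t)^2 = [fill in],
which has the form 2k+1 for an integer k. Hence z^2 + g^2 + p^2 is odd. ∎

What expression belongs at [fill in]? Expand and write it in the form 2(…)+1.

2(2h^2 + 2h + 2q^2 + 2t^2) + 1

(2h + 1)^2 + (2q)^2 + (2t)^2 = 4h^2 + 4h + 4q^2 + 4t^2 + 1
= 2(2h^2 + 2h + 2q^2 + 2t^2) + 1.
Since 2h^2 + 2h + 2q^2 + 2t^2 is an integer, the sum of squares is of the form 2k+1 for an integer k.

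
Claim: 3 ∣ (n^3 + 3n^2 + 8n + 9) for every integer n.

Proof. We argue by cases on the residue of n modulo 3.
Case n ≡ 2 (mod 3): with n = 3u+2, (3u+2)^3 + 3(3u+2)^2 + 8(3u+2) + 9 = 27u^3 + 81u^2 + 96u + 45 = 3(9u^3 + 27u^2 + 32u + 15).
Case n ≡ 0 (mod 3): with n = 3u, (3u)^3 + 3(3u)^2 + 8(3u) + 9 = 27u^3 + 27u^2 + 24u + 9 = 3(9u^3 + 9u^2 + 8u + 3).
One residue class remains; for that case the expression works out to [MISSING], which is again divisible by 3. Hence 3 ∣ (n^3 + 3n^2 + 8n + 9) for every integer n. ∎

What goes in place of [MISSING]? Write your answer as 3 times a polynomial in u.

3(9u^3 + 18u^2 + 17u + 7)

Only n ≡ 1 (mod 3) is unaccounted for. Put n = 3u+1:
(3u+1)^3 + 3(3u+1)^2 + 8(3u+1) + 9 expands to 27u^3 + 54u^2 + 51u + 21,
and factoring out 3 leaves 3(9u^3 + 18u^2 + 17u + 7).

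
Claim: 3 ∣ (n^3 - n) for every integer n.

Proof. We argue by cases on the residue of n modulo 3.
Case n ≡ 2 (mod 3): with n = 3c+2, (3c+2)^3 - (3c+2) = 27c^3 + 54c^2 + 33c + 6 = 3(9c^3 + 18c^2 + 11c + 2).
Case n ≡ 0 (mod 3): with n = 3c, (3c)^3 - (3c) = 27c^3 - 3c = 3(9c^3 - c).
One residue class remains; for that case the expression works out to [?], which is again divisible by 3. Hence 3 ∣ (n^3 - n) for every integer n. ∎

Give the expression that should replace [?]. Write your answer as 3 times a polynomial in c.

Only n ≡ 1 (mod 3) is unaccounted for. Put n = 3c+1:
(3c+1)^3 - (3c+1) expands to 27c^3 + 27c^2 + 6c,
and factoring out 3 leaves 3(9c^3 + 9c^2 + 2c).

3(9c^3 + 9c^2 + 2c)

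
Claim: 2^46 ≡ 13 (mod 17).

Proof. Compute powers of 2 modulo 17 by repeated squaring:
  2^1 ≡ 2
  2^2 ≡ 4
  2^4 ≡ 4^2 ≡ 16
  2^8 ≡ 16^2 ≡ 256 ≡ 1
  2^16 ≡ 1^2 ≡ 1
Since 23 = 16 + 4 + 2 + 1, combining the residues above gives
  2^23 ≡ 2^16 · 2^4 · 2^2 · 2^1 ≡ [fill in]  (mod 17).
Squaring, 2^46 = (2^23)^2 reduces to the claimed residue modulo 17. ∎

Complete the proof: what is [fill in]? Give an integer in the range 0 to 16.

9

Multiply the listed residues: 1 · 16 · 4 · 2 = 16 → 64 → 128.
Reducing modulo 17: 128 = 7·17 + 9, so 2^23 ≡ 9.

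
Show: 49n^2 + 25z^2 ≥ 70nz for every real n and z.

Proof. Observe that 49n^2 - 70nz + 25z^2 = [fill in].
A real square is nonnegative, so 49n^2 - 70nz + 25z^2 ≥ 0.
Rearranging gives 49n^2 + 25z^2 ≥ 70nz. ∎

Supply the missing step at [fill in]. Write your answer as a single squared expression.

(7n - 5z)^2

49n^2 - 70nz + 25z^2 is a perfect-square trinomial: the outer terms are (7n)^2 and (5z)^2, and the cross term is -2·7n·5z.
So 49n^2 - 70nz + 25z^2 = (7n - 5z)^2 ≥ 0.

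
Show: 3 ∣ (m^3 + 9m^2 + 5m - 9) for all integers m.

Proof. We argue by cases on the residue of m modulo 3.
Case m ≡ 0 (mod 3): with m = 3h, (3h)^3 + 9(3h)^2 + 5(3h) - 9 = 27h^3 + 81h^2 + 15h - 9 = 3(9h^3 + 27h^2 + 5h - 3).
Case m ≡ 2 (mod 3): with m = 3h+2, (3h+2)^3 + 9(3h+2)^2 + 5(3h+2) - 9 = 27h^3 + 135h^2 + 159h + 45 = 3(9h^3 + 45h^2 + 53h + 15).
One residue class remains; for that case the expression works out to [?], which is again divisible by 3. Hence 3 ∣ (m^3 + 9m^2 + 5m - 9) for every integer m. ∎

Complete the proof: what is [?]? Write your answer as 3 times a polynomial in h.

The residues treated are {0, 2}, so the missing case is m ≡ 1 (mod 3); write m = 3h+1.
Then (3h+1)^3 + 9(3h+1)^2 + 5(3h+1) - 9 = 27h^3 + 108h^2 + 78h + 6 = 3(9h^3 + 36h^2 + 26h + 2).

3(9h^3 + 36h^2 + 26h + 2)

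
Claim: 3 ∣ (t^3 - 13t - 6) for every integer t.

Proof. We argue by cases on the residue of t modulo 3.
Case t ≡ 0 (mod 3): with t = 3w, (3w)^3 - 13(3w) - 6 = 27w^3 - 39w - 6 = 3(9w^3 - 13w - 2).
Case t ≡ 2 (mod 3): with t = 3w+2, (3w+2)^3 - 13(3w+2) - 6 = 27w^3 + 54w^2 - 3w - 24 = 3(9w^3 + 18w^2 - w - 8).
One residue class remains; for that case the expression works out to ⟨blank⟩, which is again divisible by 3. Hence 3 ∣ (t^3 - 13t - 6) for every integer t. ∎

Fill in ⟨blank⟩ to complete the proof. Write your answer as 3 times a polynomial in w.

3(9w^3 + 9w^2 - 10w - 6)

The residues treated are {0, 2}, so the missing case is t ≡ 1 (mod 3); write t = 3w+1.
Then (3w+1)^3 - 13(3w+1) - 6 = 27w^3 + 27w^2 - 30w - 18 = 3(9w^3 + 9w^2 - 10w - 6).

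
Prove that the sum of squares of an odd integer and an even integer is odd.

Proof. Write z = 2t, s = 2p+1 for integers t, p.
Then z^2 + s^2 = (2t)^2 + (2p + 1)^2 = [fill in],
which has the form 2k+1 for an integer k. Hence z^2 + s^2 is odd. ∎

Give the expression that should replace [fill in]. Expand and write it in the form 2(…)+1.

(2t)^2 + (2p + 1)^2 = 4p^2 + 4p + 4t^2 + 1
= 2(2p^2 + 2p + 2t^2) + 1.
Since 2p^2 + 2p + 2t^2 is an integer, the sum of squares is of the form 2k+1 for an integer k.

2(2p^2 + 2p + 2t^2) + 1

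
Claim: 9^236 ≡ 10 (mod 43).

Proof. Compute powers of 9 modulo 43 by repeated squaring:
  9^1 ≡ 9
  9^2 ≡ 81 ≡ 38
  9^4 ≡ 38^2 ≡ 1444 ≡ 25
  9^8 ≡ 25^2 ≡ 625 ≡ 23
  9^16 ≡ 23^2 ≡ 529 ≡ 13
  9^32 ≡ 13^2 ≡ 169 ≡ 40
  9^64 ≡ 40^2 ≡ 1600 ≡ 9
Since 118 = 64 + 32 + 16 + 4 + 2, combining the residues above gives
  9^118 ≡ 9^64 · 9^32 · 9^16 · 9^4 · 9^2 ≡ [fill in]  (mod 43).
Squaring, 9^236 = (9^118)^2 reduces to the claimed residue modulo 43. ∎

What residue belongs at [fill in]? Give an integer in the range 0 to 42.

Multiply the listed residues: 9 · 40 · 13 · 25 · 38 = 360 → 4680 → 117000 → 4446000.
Reducing modulo 43: 4446000 = 103395·43 + 15, so 9^118 ≡ 15.

15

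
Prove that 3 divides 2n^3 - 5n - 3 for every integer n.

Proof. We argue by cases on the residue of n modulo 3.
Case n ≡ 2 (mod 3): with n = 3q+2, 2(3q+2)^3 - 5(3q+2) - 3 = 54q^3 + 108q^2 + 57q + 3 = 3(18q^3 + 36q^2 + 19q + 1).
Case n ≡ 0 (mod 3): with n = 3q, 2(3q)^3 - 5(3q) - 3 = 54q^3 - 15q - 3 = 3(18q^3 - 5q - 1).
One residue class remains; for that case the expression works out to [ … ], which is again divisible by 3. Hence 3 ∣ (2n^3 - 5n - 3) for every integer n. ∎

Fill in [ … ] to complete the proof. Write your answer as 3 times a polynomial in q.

The residues treated are {2, 0}, so the missing case is n ≡ 1 (mod 3); write n = 3q+1.
Then 2(3q+1)^3 - 5(3q+1) - 3 = 54q^3 + 54q^2 + 3q - 6 = 3(18q^3 + 18q^2 + q - 2).

3(18q^3 + 18q^2 + q - 2)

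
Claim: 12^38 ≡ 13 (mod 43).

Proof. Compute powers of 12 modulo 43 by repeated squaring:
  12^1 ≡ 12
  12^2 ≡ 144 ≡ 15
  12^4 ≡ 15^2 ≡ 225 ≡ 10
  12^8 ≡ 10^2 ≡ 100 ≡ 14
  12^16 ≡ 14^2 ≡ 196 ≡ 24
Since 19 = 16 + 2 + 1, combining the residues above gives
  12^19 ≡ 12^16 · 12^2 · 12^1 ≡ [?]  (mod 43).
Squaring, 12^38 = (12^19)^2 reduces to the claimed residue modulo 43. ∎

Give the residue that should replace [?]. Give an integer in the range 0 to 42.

12^16 · 12^2 · 12^1 ≡ 24 · 15 · 12 = 4320.
4320 mod 43 = 20, so 12^19 ≡ 20 (mod 43).

20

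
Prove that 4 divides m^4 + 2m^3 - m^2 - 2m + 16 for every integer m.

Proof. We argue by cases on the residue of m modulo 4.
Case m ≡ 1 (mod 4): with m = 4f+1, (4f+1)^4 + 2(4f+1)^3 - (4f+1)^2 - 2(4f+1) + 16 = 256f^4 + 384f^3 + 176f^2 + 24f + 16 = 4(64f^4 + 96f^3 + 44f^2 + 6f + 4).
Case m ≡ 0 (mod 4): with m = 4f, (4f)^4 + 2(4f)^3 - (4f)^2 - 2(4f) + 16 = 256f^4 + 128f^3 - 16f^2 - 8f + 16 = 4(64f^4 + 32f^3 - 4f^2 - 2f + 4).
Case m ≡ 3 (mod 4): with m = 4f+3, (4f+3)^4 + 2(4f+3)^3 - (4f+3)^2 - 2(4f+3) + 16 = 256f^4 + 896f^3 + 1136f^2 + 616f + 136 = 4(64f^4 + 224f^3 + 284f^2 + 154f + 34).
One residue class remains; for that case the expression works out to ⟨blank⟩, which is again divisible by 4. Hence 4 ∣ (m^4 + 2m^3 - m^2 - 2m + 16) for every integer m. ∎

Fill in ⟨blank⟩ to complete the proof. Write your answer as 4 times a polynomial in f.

4(64f^4 + 160f^3 + 140f^2 + 50f + 10)

Only m ≡ 2 (mod 4) is unaccounted for. Put m = 4f+2:
(4f+2)^4 + 2(4f+2)^3 - (4f+2)^2 - 2(4f+2) + 16 expands to 256f^4 + 640f^3 + 560f^2 + 200f + 40,
and factoring out 4 leaves 4(64f^4 + 160f^3 + 140f^2 + 50f + 10).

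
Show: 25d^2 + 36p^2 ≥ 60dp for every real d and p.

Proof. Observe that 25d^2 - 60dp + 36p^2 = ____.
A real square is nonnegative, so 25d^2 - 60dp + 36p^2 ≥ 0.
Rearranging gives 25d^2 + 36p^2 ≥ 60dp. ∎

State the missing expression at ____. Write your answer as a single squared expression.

The leading and trailing coefficients are 5^2 and 6^2, and 60 = 2·5·6, so the trinomial is (5d - 6p)^2.
Hence 25d^2 - 60dp + 36p^2 ≥ 0.

(5d - 6p)^2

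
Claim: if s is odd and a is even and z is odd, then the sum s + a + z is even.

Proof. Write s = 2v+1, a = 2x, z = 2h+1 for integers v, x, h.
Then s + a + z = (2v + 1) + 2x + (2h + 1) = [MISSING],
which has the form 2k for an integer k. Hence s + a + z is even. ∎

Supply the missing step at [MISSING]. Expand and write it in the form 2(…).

Expanding: (2v + 1) + 2x + (2h + 1) = 2h + 2v + 2x + 2.
Every term is even; pulling out the factor of 2 gives 2(h + v + x + 1).

2(h + v + x + 1)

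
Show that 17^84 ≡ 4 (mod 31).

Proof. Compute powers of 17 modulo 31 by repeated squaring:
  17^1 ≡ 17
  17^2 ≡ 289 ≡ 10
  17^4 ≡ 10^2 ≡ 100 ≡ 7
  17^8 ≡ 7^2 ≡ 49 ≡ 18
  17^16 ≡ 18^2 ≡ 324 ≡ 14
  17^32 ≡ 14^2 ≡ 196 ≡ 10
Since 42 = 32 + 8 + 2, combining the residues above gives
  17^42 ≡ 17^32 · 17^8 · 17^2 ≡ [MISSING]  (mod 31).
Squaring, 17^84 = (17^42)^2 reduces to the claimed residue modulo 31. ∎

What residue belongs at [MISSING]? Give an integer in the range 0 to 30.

Multiply the listed residues: 10 · 18 · 10 = 180 → 1800.
Reducing modulo 31: 1800 = 58·31 + 2, so 17^42 ≡ 2.

2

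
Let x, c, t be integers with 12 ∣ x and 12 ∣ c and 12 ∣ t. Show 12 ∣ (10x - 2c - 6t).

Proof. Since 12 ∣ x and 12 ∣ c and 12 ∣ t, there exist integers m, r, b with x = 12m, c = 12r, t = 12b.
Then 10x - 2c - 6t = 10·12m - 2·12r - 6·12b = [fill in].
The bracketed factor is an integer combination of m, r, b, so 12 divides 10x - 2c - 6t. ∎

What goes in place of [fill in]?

Each term has a factor of 12: 10·12m - 2·12r - 6·12b = 12·(-6b + 10m - 2r).
Since -6b + 10m - 2r is an integer, 12 ∣ (10x - 2c - 6t).

12(-6b + 10m - 2r)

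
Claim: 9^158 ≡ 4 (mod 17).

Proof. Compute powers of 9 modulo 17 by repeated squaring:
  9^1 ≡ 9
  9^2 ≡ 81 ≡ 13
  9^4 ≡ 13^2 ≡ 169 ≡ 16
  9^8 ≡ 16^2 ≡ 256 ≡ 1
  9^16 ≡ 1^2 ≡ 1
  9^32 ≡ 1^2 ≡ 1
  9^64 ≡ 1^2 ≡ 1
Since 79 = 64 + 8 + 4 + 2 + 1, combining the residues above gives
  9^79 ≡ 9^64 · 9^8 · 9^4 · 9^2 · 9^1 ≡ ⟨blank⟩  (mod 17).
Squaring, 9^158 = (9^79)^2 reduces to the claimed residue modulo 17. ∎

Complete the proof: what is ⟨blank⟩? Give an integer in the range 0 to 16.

2

Multiply the listed residues: 1 · 1 · 16 · 13 · 9 = 1 → 16 → 208 → 1872.
Reducing modulo 17: 1872 = 110·17 + 2, so 9^79 ≡ 2.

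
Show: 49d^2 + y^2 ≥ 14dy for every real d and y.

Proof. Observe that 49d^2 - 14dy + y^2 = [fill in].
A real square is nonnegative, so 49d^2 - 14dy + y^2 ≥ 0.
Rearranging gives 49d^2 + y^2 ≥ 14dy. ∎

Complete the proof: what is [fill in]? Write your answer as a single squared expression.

(7d - y)^2

49d^2 - 14dy + y^2 is a perfect-square trinomial: the outer terms are (7d)^2 and (y)^2, and the cross term is -2·7d·y.
So 49d^2 - 14dy + y^2 = (7d - y)^2 ≥ 0.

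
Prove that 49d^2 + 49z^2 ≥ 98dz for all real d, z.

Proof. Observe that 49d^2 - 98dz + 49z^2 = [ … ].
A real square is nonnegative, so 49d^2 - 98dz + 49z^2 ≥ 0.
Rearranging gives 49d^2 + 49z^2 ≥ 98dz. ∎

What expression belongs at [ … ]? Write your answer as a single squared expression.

The leading and trailing coefficients are 7^2 and 7^2, and 98 = 2·7·7, so the trinomial is (7d - 7z)^2.
Hence 49d^2 - 98dz + 49z^2 ≥ 0.

(7d - 7z)^2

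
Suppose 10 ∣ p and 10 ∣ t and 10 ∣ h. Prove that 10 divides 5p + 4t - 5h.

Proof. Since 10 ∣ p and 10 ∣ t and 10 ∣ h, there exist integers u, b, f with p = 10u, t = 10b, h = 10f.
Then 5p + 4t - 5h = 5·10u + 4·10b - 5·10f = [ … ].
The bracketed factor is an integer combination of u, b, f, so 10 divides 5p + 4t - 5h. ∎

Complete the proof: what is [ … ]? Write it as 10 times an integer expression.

10(4b - 5f + 5u)

Pull the common 10 out of every term: 5·10u + 4·10b - 5·10f = 10(4b - 5f + 5u).
4b - 5f + 5u is an integer, which exhibits the divisibility.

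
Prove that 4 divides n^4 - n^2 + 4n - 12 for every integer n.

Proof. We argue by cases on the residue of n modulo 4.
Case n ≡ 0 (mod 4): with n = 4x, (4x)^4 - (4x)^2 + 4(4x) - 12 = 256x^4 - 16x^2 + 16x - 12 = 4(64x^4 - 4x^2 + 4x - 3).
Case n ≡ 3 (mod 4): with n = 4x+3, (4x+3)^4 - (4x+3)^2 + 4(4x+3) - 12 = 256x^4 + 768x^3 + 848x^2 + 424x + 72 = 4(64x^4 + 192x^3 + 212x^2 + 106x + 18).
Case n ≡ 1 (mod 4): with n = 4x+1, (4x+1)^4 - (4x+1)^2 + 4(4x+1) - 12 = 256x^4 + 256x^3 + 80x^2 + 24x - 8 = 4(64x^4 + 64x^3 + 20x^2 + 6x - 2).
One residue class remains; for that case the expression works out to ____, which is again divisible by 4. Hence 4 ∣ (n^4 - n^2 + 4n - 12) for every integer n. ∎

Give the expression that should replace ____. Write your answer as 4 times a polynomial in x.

4(64x^4 + 128x^3 + 92x^2 + 32x + 2)

The residues treated are {0, 3, 1}, so the missing case is n ≡ 2 (mod 4); write n = 4x+2.
Then (4x+2)^4 - (4x+2)^2 + 4(4x+2) - 12 = 256x^4 + 512x^3 + 368x^2 + 128x + 8 = 4(64x^4 + 128x^3 + 92x^2 + 32x + 2).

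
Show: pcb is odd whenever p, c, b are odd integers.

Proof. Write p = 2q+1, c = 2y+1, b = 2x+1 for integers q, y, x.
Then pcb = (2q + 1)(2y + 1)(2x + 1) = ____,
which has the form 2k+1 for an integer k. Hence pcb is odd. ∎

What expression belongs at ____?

(2q + 1)(2y + 1)(2x + 1) = 8qxy + 4qx + 4qy + 2q + 4xy + 2x + 2y + 1
= 2(4qxy + 2qx + 2qy + q + 2xy + x + y) + 1.
Since 4qxy + 2qx + 2qy + q + 2xy + x + y is an integer, the product is of the form 2k+1 for an integer k.

2(4qxy + 2qx + 2qy + q + 2xy + x + y) + 1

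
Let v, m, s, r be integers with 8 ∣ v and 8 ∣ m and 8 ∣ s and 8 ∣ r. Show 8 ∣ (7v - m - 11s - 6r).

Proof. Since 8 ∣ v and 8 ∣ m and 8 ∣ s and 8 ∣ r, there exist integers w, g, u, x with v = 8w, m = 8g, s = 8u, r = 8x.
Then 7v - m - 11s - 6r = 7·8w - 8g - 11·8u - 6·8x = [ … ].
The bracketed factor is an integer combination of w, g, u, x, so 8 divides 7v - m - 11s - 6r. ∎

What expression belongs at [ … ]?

Each term has a factor of 8: 7·8w - 8g - 11·8u - 6·8x = 8·(-g - 11u + 7w - 6x).
Since -g - 11u + 7w - 6x is an integer, 8 ∣ (7v - m - 11s - 6r).

8(-g - 11u + 7w - 6x)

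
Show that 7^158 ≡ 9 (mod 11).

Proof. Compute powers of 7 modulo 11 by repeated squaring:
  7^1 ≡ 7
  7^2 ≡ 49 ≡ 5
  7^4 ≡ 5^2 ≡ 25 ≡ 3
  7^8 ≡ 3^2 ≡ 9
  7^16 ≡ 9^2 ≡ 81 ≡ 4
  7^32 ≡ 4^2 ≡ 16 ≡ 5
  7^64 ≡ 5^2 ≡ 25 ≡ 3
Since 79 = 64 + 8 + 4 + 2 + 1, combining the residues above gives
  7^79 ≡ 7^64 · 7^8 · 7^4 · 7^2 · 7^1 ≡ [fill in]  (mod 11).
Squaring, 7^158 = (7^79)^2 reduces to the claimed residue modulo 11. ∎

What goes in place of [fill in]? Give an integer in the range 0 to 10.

8

7^64 · 7^8 · 7^4 · 7^2 · 7^1 ≡ 3 · 9 · 3 · 5 · 7 = 2835.
2835 mod 11 = 8, so 7^79 ≡ 8 (mod 11).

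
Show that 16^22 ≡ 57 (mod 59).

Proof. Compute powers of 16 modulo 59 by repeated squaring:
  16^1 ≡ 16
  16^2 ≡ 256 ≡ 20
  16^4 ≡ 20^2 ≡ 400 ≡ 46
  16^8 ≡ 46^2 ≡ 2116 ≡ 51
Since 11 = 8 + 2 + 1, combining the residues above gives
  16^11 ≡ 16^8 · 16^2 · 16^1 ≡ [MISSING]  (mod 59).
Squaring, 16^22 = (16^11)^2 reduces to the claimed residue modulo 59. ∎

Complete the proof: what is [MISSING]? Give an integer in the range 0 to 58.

36

16^8 · 16^2 · 16^1 ≡ 51 · 20 · 16 = 16320.
16320 mod 59 = 36, so 16^11 ≡ 36 (mod 59).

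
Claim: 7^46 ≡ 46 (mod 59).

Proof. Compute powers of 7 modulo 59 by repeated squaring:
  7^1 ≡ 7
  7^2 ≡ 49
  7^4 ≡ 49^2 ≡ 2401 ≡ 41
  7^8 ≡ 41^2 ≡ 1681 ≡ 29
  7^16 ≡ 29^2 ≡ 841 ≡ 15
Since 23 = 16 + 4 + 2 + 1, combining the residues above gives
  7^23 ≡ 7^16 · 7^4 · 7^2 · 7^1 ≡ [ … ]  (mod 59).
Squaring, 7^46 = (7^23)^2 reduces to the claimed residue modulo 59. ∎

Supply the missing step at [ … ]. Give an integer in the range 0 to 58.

7^16 · 7^4 · 7^2 · 7^1 ≡ 15 · 41 · 49 · 7 = 210945.
210945 mod 59 = 20, so 7^23 ≡ 20 (mod 59).

20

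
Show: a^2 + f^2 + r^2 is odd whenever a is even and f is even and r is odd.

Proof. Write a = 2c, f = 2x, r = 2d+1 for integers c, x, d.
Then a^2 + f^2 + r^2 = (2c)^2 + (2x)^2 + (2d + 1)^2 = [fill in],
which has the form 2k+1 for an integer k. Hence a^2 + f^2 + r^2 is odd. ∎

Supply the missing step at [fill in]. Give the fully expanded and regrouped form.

2(2c^2 + 2d^2 + 2d + 2x^2) + 1

Expanding: (2c)^2 + (2x)^2 + (2d + 1)^2 = 4c^2 + 4d^2 + 4d + 4x^2 + 1.
Every term except the constant is even, so this is 2(2c^2 + 2d^2 + 2d + 2x^2) + 1,
and 2c^2 + 2d^2 + 2d + 2x^2 ∈ ℤ gives the required form.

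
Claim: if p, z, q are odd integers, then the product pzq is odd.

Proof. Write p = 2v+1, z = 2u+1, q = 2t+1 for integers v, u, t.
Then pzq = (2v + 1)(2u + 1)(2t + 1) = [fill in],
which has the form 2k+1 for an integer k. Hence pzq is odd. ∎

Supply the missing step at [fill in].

2(4tuv + 2tu + 2tv + t + 2uv + u + v) + 1

(2v + 1)(2u + 1)(2t + 1) = 8tuv + 4tu + 4tv + 2t + 4uv + 2u + 2v + 1
= 2(4tuv + 2tu + 2tv + t + 2uv + u + v) + 1.
Since 4tuv + 2tu + 2tv + t + 2uv + u + v is an integer, the product is of the form 2k+1 for an integer k.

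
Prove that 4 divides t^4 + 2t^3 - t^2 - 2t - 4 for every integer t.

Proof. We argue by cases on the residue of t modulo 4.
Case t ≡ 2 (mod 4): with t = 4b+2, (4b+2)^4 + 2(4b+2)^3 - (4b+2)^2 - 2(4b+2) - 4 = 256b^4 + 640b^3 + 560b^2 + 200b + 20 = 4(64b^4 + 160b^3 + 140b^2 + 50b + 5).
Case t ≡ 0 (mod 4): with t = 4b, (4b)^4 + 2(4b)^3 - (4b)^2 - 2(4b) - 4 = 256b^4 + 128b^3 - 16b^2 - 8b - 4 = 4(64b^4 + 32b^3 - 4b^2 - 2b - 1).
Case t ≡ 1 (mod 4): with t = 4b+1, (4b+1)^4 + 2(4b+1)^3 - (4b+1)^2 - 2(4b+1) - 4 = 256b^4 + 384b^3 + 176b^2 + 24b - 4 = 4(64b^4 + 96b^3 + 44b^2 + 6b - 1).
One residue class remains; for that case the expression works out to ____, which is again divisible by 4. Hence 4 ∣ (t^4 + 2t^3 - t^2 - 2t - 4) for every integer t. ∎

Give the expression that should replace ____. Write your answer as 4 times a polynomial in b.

4(64b^4 + 224b^3 + 284b^2 + 154b + 29)

Only t ≡ 3 (mod 4) is unaccounted for. Put t = 4b+3:
(4b+3)^4 + 2(4b+3)^3 - (4b+3)^2 - 2(4b+3) - 4 expands to 256b^4 + 896b^3 + 1136b^2 + 616b + 116,
and factoring out 4 leaves 4(64b^4 + 224b^3 + 284b^2 + 154b + 29).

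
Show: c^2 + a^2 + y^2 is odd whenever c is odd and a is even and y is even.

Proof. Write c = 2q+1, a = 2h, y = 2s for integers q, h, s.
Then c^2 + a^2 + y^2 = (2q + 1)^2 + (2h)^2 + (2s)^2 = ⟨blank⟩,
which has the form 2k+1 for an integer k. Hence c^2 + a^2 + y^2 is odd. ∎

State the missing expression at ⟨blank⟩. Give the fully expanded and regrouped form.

2(2h^2 + 2q^2 + 2q + 2s^2) + 1

Expanding: (2q + 1)^2 + (2h)^2 + (2s)^2 = 4h^2 + 4q^2 + 4q + 4s^2 + 1.
Every term except the constant is even, so this is 2(2h^2 + 2q^2 + 2q + 2s^2) + 1,
and 2h^2 + 2q^2 + 2q + 2s^2 ∈ ℤ gives the required form.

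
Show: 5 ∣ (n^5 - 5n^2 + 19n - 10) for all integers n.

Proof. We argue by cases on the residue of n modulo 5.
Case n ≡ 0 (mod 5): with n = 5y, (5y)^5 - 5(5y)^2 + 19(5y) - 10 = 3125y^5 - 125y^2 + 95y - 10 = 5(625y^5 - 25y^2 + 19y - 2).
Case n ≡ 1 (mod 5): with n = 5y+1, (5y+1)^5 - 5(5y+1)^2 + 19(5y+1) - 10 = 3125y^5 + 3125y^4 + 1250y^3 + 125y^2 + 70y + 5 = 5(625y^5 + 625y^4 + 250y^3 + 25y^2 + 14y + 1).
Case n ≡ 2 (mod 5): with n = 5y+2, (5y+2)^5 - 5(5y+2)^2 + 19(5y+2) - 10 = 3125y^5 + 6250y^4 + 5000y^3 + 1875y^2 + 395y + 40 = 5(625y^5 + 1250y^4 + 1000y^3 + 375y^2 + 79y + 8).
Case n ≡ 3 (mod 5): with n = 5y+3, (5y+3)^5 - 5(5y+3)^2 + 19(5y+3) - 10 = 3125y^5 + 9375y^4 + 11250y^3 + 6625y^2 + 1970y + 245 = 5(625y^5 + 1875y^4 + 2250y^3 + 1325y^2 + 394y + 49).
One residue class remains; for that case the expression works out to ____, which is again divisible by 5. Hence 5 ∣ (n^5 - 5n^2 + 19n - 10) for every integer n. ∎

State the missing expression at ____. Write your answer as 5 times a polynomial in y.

5(625y^5 + 2500y^4 + 4000y^3 + 3175y^2 + 1259y + 202)

The residues treated are {0, 1, 2, 3}, so the missing case is n ≡ 4 (mod 5); write n = 5y+4.
Then (5y+4)^5 - 5(5y+4)^2 + 19(5y+4) - 10 = 3125y^5 + 12500y^4 + 20000y^3 + 15875y^2 + 6295y + 1010 = 5(625y^5 + 2500y^4 + 4000y^3 + 3175y^2 + 1259y + 202).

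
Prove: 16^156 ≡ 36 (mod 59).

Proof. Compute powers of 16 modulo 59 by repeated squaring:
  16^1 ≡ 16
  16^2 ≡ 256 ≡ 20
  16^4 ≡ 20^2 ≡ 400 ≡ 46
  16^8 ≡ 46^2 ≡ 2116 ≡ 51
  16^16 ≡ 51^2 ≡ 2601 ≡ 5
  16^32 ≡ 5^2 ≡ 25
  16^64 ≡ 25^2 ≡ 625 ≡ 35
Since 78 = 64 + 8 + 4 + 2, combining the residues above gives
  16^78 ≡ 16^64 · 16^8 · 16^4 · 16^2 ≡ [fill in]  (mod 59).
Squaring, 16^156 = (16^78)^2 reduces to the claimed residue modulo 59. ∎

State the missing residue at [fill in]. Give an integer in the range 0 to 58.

Multiply the listed residues: 35 · 51 · 46 · 20 = 1785 → 82110 → 1642200.
Reducing modulo 59: 1642200 = 27833·59 + 53, so 16^78 ≡ 53.

53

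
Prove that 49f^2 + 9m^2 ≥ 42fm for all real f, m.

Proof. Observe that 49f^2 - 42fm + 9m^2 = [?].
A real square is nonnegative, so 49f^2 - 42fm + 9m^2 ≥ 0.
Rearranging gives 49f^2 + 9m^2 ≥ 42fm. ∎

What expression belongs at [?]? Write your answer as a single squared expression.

The leading and trailing coefficients are 7^2 and 3^2, and 42 = 2·7·3, so the trinomial is (7f - 3m)^2.
Hence 49f^2 - 42fm + 9m^2 ≥ 0.

(7f - 3m)^2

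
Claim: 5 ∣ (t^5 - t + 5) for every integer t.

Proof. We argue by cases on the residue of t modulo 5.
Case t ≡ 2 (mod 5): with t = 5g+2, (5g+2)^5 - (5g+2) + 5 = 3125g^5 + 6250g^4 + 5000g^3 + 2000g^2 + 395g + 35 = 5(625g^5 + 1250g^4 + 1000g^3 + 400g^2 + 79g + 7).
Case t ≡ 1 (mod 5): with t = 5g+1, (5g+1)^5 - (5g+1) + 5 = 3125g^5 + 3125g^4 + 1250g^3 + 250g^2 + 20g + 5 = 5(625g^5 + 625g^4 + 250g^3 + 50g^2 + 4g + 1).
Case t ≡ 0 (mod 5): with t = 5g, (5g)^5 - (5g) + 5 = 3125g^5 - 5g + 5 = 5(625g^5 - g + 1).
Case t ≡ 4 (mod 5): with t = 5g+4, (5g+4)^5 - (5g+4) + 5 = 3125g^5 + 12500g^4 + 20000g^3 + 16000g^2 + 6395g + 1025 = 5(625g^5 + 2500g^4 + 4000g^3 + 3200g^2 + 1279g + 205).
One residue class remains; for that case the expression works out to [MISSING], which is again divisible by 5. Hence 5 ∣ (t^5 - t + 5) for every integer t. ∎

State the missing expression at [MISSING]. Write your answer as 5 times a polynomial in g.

Only t ≡ 3 (mod 5) is unaccounted for. Put t = 5g+3:
(5g+3)^5 - (5g+3) + 5 expands to 3125g^5 + 9375g^4 + 11250g^3 + 6750g^2 + 2020g + 245,
and factoring out 5 leaves 5(625g^5 + 1875g^4 + 2250g^3 + 1350g^2 + 404g + 49).

5(625g^5 + 1875g^4 + 2250g^3 + 1350g^2 + 404g + 49)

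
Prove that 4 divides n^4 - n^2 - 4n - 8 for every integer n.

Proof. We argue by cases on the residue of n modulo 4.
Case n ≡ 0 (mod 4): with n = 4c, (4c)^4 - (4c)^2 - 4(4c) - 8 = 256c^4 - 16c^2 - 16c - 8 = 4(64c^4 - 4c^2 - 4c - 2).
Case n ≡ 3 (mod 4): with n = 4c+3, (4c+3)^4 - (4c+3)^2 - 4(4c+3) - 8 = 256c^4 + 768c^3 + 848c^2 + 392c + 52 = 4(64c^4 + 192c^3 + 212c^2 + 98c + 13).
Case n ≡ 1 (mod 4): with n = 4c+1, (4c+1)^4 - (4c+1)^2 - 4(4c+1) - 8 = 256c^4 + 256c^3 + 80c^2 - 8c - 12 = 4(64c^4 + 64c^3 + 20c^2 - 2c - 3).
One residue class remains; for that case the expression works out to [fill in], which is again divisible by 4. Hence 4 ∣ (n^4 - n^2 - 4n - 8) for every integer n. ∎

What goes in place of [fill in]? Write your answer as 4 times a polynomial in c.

The residues treated are {0, 3, 1}, so the missing case is n ≡ 2 (mod 4); write n = 4c+2.
Then (4c+2)^4 - (4c+2)^2 - 4(4c+2) - 8 = 256c^4 + 512c^3 + 368c^2 + 96c - 4 = 4(64c^4 + 128c^3 + 92c^2 + 24c - 1).

4(64c^4 + 128c^3 + 92c^2 + 24c - 1)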